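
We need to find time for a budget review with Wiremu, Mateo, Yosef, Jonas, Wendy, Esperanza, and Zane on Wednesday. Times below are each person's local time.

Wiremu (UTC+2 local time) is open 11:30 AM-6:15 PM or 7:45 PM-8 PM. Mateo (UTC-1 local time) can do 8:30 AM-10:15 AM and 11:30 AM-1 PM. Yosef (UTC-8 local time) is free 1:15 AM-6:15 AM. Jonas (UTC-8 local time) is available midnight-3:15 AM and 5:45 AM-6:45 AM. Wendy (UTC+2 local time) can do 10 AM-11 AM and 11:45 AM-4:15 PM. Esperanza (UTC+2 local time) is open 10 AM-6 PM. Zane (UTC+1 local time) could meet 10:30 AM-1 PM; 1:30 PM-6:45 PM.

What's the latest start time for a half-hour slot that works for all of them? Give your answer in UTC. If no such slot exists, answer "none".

10:45

Wiremu in UTC: 09:30-16:15, 17:45-18:00 (subtract 2h to convert from UTC+2).
Mateo in UTC: 09:30-11:15, 12:30-14:00 (add 1h to convert from UTC-1).
Yosef in UTC: 09:15-14:15 (add 8h to convert from UTC-8).
Jonas in UTC: 08:00-11:15, 13:45-14:45 (add 8h to convert from UTC-8).
Wendy in UTC: 08:00-09:00, 09:45-14:15 (subtract 2h to convert from UTC+2).
Esperanza in UTC: 08:00-16:00 (subtract 2h to convert from UTC+2).
Zane in UTC: 09:30-12:00, 12:30-17:45 (subtract 1h to convert from UTC+1).
Wiremu ∩ Mateo: 09:30-11:15, 12:30-14:00.
Wiremu ∩ Mateo ∩ Yosef: 09:30-11:15, 12:30-14:00.
Wiremu ∩ Mateo ∩ Yosef ∩ Jonas: 09:30-11:15, 13:45-14:00.
Wiremu ∩ Mateo ∩ Yosef ∩ Jonas ∩ Wendy: 09:45-11:15, 13:45-14:00.
Wiremu ∩ Mateo ∩ Yosef ∩ Jonas ∩ Wendy ∩ Esperanza: 09:45-11:15, 13:45-14:00.
Wiremu ∩ Mateo ∩ Yosef ∩ Jonas ∩ Wendy ∩ Esperanza ∩ Zane: 09:45-11:15, 13:45-14:00.
The last common window of at least 30 minutes is 09:45-11:15; a 30-minute meeting can start as late as 10:45 and still end by 11:15.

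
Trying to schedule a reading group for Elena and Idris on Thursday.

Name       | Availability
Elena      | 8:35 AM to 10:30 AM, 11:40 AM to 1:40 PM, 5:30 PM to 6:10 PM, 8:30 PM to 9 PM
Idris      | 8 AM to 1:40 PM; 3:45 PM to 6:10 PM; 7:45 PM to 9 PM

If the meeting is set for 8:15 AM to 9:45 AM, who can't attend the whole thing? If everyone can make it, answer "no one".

Elena: not fully free for 08:15-09:45. Idris: free for 08:15-09:45.

Elena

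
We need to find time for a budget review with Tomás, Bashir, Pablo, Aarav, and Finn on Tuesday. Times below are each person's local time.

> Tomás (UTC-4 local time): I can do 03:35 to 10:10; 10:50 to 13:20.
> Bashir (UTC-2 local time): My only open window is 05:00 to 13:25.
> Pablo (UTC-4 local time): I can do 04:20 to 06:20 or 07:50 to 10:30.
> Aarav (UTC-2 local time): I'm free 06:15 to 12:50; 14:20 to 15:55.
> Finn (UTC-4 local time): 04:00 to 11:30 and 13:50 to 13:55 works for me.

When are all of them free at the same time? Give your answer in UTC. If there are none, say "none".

Tomás in UTC: 07:35-14:10, 14:50-17:20 (add 4h to convert from UTC-4).
Bashir in UTC: 07:00-15:25 (add 2h to convert from UTC-2).
Pablo in UTC: 08:20-10:20, 11:50-14:30 (add 4h to convert from UTC-4).
Aarav in UTC: 08:15-14:50, 16:20-17:55 (add 2h to convert from UTC-2).
Finn in UTC: 08:00-15:30, 17:50-17:55 (add 4h to convert from UTC-4).
Tomás ∩ Bashir: 07:35-14:10, 14:50-15:25.
Tomás ∩ Bashir ∩ Pablo: 08:20-10:20, 11:50-14:10.
Tomás ∩ Bashir ∩ Pablo ∩ Aarav: 08:20-10:20, 11:50-14:10.
Tomás ∩ Bashir ∩ Pablo ∩ Aarav ∩ Finn: 08:20-10:20, 11:50-14:10.

08:20-10:20, 11:50-14:10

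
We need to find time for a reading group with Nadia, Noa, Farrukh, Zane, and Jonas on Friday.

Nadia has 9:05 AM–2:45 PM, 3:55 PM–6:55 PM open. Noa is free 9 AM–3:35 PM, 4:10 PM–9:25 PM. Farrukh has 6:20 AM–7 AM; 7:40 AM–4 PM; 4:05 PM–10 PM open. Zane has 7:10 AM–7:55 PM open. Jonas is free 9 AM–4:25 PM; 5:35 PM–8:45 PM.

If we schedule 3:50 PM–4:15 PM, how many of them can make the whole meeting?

Zane and Jonas can make the full 15:50-16:15 slot — that's 2.

2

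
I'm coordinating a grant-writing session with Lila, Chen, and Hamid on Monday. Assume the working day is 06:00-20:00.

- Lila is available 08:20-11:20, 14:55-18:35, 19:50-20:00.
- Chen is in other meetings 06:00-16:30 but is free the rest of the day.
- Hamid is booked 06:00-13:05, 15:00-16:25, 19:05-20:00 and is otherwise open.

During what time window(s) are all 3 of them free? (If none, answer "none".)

16:30-18:35

Lila free: 08:20-11:20, 14:55-18:35, 19:50-20:00.
Chen free: 16:30-20:00 (invert busy blocks within the working day).
Hamid free: 13:05-15:00, 16:25-19:05 (invert busy blocks within the working day).
Lila ∩ Chen: 16:30-18:35, 19:50-20:00.
Lila ∩ Chen ∩ Hamid: 16:30-18:35.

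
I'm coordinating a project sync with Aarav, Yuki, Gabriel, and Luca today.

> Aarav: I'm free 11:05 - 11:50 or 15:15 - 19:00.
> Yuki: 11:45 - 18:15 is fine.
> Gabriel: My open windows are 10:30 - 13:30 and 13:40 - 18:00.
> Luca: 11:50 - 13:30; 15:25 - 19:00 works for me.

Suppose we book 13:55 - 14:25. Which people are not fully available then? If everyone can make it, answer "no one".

Aarav: not fully free for 13:55-14:25. Yuki: free for 13:55-14:25. Gabriel: free for 13:55-14:25. Luca: not fully free for 13:55-14:25.

Aarav, Luca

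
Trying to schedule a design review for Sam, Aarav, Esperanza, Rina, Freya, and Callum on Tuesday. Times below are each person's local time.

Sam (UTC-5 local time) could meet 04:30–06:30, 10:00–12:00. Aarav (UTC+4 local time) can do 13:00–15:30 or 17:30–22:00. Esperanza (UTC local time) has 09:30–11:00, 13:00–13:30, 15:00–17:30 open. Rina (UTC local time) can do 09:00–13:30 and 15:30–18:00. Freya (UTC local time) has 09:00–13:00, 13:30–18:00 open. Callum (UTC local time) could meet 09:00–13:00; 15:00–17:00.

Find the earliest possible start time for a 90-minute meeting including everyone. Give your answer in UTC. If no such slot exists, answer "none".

09:30

Sam in UTC: 09:30-11:30, 15:00-17:00 (add 5h to convert from UTC-5).
Aarav in UTC: 09:00-11:30, 13:30-18:00 (subtract 4h to convert from UTC+4).
Esperanza in UTC: 09:30-11:00, 13:00-13:30, 15:00-17:30.
Rina in UTC: 09:00-13:30, 15:30-18:00.
Freya in UTC: 09:00-13:00, 13:30-18:00.
Callum in UTC: 09:00-13:00, 15:00-17:00.
Sam ∩ Aarav: 09:30-11:30, 15:00-17:00.
Sam ∩ Aarav ∩ Esperanza: 09:30-11:00, 15:00-17:00.
Sam ∩ Aarav ∩ Esperanza ∩ Rina: 09:30-11:00, 15:30-17:00.
Sam ∩ Aarav ∩ Esperanza ∩ Rina ∩ Freya: 09:30-11:00, 15:30-17:00.
Sam ∩ Aarav ∩ Esperanza ∩ Rina ∩ Freya ∩ Callum: 09:30-11:00, 15:30-17:00.
The first common window of at least 90 minutes is 09:30-11:00, so the earliest start is 09:30.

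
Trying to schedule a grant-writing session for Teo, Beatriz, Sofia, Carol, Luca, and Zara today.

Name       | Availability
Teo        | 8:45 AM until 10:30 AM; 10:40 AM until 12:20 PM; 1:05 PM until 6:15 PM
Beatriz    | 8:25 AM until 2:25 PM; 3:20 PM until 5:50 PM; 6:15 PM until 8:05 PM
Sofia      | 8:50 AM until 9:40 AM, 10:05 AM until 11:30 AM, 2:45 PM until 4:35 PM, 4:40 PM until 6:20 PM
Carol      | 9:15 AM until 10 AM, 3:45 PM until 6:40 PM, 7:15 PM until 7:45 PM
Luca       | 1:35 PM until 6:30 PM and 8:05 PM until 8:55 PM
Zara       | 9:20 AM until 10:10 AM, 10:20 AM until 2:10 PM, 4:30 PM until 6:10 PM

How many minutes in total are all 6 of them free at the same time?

Teo ∩ Beatriz: 08:45-10:30, 10:40-12:20, 13:05-14:25, 15:20-17:50.
Teo ∩ Beatriz ∩ Sofia: 08:50-09:40, 10:05-10:30, 10:40-11:30, 15:20-16:35, 16:40-17:50.
Teo ∩ Beatriz ∩ Sofia ∩ Carol: 09:15-09:40, 15:45-16:35, 16:40-17:50.
Teo ∩ Beatriz ∩ Sofia ∩ Carol ∩ Luca: 15:45-16:35, 16:40-17:50.
Teo ∩ Beatriz ∩ Sofia ∩ Carol ∩ Luca ∩ Zara: 16:30-16:35, 16:40-17:50.
Summing the common windows: 5 + 70 = 75 minutes.

75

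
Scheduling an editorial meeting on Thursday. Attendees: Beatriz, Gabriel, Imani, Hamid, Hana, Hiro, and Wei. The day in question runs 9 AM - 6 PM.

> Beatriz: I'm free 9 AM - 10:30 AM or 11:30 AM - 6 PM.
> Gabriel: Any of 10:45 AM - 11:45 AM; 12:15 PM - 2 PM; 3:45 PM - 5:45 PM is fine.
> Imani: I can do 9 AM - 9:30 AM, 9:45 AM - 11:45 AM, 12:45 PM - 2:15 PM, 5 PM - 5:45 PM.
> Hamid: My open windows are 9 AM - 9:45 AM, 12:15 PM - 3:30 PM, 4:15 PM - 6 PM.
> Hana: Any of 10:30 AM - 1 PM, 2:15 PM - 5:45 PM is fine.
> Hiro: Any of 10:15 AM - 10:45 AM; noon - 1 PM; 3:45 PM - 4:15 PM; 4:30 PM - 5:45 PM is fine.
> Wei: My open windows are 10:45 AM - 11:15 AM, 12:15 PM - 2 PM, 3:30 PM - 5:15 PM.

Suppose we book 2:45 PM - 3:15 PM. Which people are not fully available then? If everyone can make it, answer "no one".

Beatriz: free for 14:45-15:15. Gabriel: not fully free for 14:45-15:15. Imani: not fully free for 14:45-15:15. Hamid: free for 14:45-15:15. Hana: free for 14:45-15:15. Hiro: not fully free for 14:45-15:15. Wei: not fully free for 14:45-15:15.

Gabriel, Hiro, Imani, Wei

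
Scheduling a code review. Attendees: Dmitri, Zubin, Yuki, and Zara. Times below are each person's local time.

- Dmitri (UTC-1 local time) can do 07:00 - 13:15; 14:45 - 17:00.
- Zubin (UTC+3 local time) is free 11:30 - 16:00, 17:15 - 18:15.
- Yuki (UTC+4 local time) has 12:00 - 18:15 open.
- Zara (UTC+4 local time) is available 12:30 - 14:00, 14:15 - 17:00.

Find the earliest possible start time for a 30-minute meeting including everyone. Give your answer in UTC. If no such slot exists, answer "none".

08:30

Dmitri in UTC: 08:00-14:15, 15:45-18:00 (add 1h to convert from UTC-1).
Zubin in UTC: 08:30-13:00, 14:15-15:15 (subtract 3h to convert from UTC+3).
Yuki in UTC: 08:00-14:15 (subtract 4h to convert from UTC+4).
Zara in UTC: 08:30-10:00, 10:15-13:00 (subtract 4h to convert from UTC+4).
Dmitri ∩ Zubin: 08:30-13:00.
Dmitri ∩ Zubin ∩ Yuki: 08:30-13:00.
Dmitri ∩ Zubin ∩ Yuki ∩ Zara: 08:30-10:00, 10:15-13:00.
The first common window of at least 30 minutes is 08:30-10:00, so the earliest start is 08:30.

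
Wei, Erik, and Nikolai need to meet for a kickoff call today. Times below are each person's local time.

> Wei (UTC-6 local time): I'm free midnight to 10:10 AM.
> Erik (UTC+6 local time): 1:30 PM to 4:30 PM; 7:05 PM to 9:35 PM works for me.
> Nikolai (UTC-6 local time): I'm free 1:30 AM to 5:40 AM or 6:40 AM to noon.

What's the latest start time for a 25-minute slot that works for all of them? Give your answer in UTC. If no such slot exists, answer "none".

Wei in UTC: 06:00-16:10 (add 6h to convert from UTC-6).
Erik in UTC: 07:30-10:30, 13:05-15:35 (subtract 6h to convert from UTC+6).
Nikolai in UTC: 07:30-11:40, 12:40-18:00 (add 6h to convert from UTC-6).
Wei ∩ Erik: 07:30-10:30, 13:05-15:35.
Wei ∩ Erik ∩ Nikolai: 07:30-10:30, 13:05-15:35.
The last common window of at least 25 minutes is 13:05-15:35; a 25-minute meeting can start as late as 15:10 and still end by 15:35.

15:10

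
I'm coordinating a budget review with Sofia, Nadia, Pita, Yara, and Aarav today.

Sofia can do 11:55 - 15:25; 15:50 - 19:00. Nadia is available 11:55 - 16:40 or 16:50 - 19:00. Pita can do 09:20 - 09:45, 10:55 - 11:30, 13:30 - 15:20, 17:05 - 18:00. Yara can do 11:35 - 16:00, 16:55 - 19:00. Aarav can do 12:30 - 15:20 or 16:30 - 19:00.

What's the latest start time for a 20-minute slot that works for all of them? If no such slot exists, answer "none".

17:40

Sofia ∩ Nadia: 11:55-15:25, 15:50-16:40, 16:50-19:00.
Sofia ∩ Nadia ∩ Pita: 13:30-15:20, 17:05-18:00.
Sofia ∩ Nadia ∩ Pita ∩ Yara: 13:30-15:20, 17:05-18:00.
Sofia ∩ Nadia ∩ Pita ∩ Yara ∩ Aarav: 13:30-15:20, 17:05-18:00.
The last common window of at least 20 minutes is 17:05-18:00; a 20-minute meeting can start as late as 17:40 and still end by 18:00.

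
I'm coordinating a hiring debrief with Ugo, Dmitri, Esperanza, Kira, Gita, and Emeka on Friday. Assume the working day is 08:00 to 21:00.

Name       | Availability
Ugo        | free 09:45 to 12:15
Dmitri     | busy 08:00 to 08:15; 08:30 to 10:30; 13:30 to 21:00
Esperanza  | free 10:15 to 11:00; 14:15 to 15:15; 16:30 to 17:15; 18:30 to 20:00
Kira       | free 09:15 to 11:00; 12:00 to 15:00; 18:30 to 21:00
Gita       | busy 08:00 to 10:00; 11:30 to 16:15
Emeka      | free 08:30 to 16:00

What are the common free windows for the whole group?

Ugo free: 09:45-12:15.
Dmitri free: 08:15-08:30, 10:30-13:30 (invert busy blocks within the working day).
Esperanza free: 10:15-11:00, 14:15-15:15, 16:30-17:15, 18:30-20:00.
Kira free: 09:15-11:00, 12:00-15:00, 18:30-21:00.
Gita free: 10:00-11:30, 16:15-21:00 (invert busy blocks within the working day).
Emeka free: 08:30-16:00.
Ugo ∩ Dmitri: 10:30-12:15.
Ugo ∩ Dmitri ∩ Esperanza: 10:30-11:00.
Ugo ∩ Dmitri ∩ Esperanza ∩ Kira: 10:30-11:00.
Ugo ∩ Dmitri ∩ Esperanza ∩ Kira ∩ Gita: 10:30-11:00.
Ugo ∩ Dmitri ∩ Esperanza ∩ Kira ∩ Gita ∩ Emeka: 10:30-11:00.

10:30-11:00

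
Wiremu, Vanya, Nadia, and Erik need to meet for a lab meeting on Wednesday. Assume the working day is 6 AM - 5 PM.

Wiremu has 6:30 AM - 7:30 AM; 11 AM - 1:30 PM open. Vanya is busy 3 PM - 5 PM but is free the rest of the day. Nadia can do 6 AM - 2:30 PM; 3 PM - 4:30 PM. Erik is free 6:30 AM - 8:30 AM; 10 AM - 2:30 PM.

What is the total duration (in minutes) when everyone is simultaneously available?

210

Wiremu free: 06:30-07:30, 11:00-13:30.
Vanya free: 06:00-15:00 (invert busy blocks within the working day).
Nadia free: 06:00-14:30, 15:00-16:30.
Erik free: 06:30-08:30, 10:00-14:30.
Wiremu ∩ Vanya: 06:30-07:30, 11:00-13:30.
Wiremu ∩ Vanya ∩ Nadia: 06:30-07:30, 11:00-13:30.
Wiremu ∩ Vanya ∩ Nadia ∩ Erik: 06:30-07:30, 11:00-13:30.
So the common availability across everyone is 06:30-07:30, 11:00-13:30.
Summing the common windows: 60 + 150 = 210 minutes.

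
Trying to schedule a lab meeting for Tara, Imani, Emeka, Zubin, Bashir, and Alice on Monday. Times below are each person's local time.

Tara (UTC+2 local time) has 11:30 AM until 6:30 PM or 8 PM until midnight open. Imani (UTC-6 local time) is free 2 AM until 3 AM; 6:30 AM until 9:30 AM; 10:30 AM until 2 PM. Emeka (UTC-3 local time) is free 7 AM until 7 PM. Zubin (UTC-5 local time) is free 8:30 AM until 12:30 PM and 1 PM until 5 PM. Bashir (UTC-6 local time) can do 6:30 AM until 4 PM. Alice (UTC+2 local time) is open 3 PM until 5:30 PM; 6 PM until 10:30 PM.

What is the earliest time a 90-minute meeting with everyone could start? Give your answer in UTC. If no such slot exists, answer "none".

Tara in UTC: 09:30-16:30, 18:00-22:00 (subtract 2h to convert from UTC+2).
Imani in UTC: 08:00-09:00, 12:30-15:30, 16:30-20:00 (add 6h to convert from UTC-6).
Emeka in UTC: 10:00-22:00 (add 3h to convert from UTC-3).
Zubin in UTC: 13:30-17:30, 18:00-22:00 (add 5h to convert from UTC-5).
Bashir in UTC: 12:30-22:00 (add 6h to convert from UTC-6).
Alice in UTC: 13:00-15:30, 16:00-20:30 (subtract 2h to convert from UTC+2).
Tara ∩ Imani: 12:30-15:30, 18:00-20:00.
Tara ∩ Imani ∩ Emeka: 12:30-15:30, 18:00-20:00.
Tara ∩ Imani ∩ Emeka ∩ Zubin: 13:30-15:30, 18:00-20:00.
Tara ∩ Imani ∩ Emeka ∩ Zubin ∩ Bashir: 13:30-15:30, 18:00-20:00.
Tara ∩ Imani ∩ Emeka ∩ Zubin ∩ Bashir ∩ Alice: 13:30-15:30, 18:00-20:00.
So the common availability across everyone is 13:30-15:30, 18:00-20:00.
The first common window of at least 90 minutes is 13:30-15:30, so the earliest start is 13:30.

13:30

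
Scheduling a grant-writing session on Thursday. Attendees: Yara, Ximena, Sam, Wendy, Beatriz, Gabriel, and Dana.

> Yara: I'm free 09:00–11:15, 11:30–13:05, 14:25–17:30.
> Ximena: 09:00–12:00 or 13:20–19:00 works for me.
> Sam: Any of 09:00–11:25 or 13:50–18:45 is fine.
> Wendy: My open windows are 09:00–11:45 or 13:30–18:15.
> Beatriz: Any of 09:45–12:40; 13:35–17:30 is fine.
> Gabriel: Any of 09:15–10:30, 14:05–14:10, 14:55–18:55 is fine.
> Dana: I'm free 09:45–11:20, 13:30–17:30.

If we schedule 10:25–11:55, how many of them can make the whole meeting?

2

Ximena and Beatriz can make the full 10:25-11:55 slot — that's 2.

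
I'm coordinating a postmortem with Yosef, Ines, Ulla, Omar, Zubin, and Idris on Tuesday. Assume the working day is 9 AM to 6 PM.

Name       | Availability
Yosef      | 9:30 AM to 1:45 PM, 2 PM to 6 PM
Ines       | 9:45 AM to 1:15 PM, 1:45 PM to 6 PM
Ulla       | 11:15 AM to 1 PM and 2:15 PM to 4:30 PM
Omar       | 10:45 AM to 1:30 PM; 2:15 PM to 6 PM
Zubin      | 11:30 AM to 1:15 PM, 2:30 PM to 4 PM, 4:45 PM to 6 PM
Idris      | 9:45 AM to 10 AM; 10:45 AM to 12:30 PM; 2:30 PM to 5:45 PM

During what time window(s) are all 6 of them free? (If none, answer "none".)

11:30-12:30, 14:30-16:00

Yosef ∩ Ines: 09:45-13:15, 14:00-18:00.
Yosef ∩ Ines ∩ Ulla: 11:15-13:00, 14:15-16:30.
Yosef ∩ Ines ∩ Ulla ∩ Omar: 11:15-13:00, 14:15-16:30.
Yosef ∩ Ines ∩ Ulla ∩ Omar ∩ Zubin: 11:30-13:00, 14:30-16:00.
Yosef ∩ Ines ∩ Ulla ∩ Omar ∩ Zubin ∩ Idris: 11:30-12:30, 14:30-16:00.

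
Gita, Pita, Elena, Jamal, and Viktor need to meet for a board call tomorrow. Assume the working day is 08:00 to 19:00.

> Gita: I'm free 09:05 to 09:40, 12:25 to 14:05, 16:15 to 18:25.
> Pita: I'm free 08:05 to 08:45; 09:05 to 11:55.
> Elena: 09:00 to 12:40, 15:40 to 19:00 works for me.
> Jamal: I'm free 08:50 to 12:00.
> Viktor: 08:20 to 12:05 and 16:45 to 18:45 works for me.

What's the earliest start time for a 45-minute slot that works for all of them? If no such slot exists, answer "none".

none

Gita ∩ Pita: 09:05-09:40.
Gita ∩ Pita ∩ Elena: 09:05-09:40.
Gita ∩ Pita ∩ Elena ∩ Jamal: 09:05-09:40.
Gita ∩ Pita ∩ Elena ∩ Jamal ∩ Viktor: 09:05-09:40.
Those are the intersection windows.
No common window is at least 45 minutes long.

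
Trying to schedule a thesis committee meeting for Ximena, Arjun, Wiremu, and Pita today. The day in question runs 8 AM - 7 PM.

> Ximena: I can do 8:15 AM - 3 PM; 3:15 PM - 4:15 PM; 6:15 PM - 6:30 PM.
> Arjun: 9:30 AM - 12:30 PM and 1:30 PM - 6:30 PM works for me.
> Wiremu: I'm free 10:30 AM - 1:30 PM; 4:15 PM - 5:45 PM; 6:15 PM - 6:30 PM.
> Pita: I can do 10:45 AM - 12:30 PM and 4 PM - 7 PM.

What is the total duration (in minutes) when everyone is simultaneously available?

Ximena ∩ Arjun: 09:30-12:30, 13:30-15:00, 15:15-16:15, 18:15-18:30.
Ximena ∩ Arjun ∩ Wiremu: 10:30-12:30, 18:15-18:30.
Ximena ∩ Arjun ∩ Wiremu ∩ Pita: 10:45-12:30, 18:15-18:30.
So the common availability across everyone is 10:45-12:30, 18:15-18:30.
Summing the common windows: 105 + 15 = 120 minutes.

120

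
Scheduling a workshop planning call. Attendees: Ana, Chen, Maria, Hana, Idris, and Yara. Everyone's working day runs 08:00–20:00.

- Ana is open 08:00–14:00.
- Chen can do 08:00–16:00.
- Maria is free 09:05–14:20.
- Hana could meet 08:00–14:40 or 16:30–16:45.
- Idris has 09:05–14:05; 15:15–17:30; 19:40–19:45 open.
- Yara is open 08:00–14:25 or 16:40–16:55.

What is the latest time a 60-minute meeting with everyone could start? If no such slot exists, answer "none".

Ana ∩ Chen: 08:00-14:00.
Ana ∩ Chen ∩ Maria: 09:05-14:00.
Ana ∩ Chen ∩ Maria ∩ Hana: 09:05-14:00.
Ana ∩ Chen ∩ Maria ∩ Hana ∩ Idris: 09:05-14:00.
Ana ∩ Chen ∩ Maria ∩ Hana ∩ Idris ∩ Yara: 09:05-14:00.
So the common availability across everyone is 09:05-14:00.
The last common window of at least 60 minutes is 09:05-14:00; a 60-minute meeting can start as late as 13:00 and still end by 14:00.

13:00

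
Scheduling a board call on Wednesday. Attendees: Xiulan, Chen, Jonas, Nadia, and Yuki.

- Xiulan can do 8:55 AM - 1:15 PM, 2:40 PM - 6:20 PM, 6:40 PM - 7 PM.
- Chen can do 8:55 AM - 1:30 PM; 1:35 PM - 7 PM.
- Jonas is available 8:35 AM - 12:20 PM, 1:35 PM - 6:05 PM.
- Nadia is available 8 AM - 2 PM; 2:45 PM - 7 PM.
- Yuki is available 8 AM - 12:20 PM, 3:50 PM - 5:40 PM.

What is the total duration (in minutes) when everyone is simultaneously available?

Xiulan ∩ Chen: 08:55-13:15, 14:40-18:20, 18:40-19:00.
Xiulan ∩ Chen ∩ Jonas: 08:55-12:20, 14:40-18:05.
Xiulan ∩ Chen ∩ Jonas ∩ Nadia: 08:55-12:20, 14:45-18:05.
Xiulan ∩ Chen ∩ Jonas ∩ Nadia ∩ Yuki: 08:55-12:20, 15:50-17:40.
Those are the intersection windows.
Summing the common windows: 205 + 110 = 315 minutes.

315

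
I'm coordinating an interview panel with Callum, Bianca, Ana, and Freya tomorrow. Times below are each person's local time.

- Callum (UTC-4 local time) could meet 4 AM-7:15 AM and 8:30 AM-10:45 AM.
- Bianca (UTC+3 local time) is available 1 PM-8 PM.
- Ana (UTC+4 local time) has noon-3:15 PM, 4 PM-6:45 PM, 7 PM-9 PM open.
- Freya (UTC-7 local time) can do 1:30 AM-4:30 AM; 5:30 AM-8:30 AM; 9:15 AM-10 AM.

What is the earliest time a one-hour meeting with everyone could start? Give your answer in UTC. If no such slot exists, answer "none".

10:00

Callum in UTC: 08:00-11:15, 12:30-14:45 (add 4h to convert from UTC-4).
Bianca in UTC: 10:00-17:00 (subtract 3h to convert from UTC+3).
Ana in UTC: 08:00-11:15, 12:00-14:45, 15:00-17:00 (subtract 4h to convert from UTC+4).
Freya in UTC: 08:30-11:30, 12:30-15:30, 16:15-17:00 (add 7h to convert from UTC-7).
Callum ∩ Bianca: 10:00-11:15, 12:30-14:45.
Callum ∩ Bianca ∩ Ana: 10:00-11:15, 12:30-14:45.
Callum ∩ Bianca ∩ Ana ∩ Freya: 10:00-11:15, 12:30-14:45.
The first common window of at least 60 minutes is 10:00-11:15, so the earliest start is 10:00.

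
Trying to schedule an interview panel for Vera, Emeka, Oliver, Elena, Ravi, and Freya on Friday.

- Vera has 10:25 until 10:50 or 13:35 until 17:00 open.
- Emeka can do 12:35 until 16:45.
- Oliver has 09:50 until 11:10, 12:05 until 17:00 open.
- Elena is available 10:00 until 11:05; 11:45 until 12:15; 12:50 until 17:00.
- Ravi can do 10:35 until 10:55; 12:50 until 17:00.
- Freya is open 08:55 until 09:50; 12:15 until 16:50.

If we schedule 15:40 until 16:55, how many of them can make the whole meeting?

4

Vera, Oliver, Elena, and Ravi can make the full 15:40-16:55 slot — that's 4.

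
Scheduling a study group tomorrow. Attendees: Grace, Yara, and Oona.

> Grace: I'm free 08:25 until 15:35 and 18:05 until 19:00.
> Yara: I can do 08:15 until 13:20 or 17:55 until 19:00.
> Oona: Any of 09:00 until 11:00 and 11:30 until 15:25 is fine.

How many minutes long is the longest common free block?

Grace ∩ Yara: 08:25-13:20, 18:05-19:00.
Grace ∩ Yara ∩ Oona: 09:00-11:00, 11:30-13:20.
So the common availability across everyone is 09:00-11:00, 11:30-13:20.
The longest is 09:00-11:00 at 120 minutes.

120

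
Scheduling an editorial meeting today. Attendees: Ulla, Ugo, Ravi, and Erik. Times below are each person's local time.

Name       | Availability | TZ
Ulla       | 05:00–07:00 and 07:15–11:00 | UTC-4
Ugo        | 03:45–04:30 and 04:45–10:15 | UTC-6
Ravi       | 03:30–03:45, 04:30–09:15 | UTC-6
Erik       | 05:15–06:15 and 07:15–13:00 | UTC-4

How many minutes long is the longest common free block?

Ulla in UTC: 09:00-11:00, 11:15-15:00 (add 4h to convert from UTC-4).
Ugo in UTC: 09:45-10:30, 10:45-16:15 (add 6h to convert from UTC-6).
Ravi in UTC: 09:30-09:45, 10:30-15:15 (add 6h to convert from UTC-6).
Erik in UTC: 09:15-10:15, 11:15-17:00 (add 4h to convert from UTC-4).
Ulla ∩ Ugo: 09:45-10:30, 10:45-11:00, 11:15-15:00.
Ulla ∩ Ugo ∩ Ravi: 10:45-11:00, 11:15-15:00.
Ulla ∩ Ugo ∩ Ravi ∩ Erik: 11:15-15:00.
So the common availability across everyone is 11:15-15:00.
The longest is 11:15-15:00 at 225 minutes.

225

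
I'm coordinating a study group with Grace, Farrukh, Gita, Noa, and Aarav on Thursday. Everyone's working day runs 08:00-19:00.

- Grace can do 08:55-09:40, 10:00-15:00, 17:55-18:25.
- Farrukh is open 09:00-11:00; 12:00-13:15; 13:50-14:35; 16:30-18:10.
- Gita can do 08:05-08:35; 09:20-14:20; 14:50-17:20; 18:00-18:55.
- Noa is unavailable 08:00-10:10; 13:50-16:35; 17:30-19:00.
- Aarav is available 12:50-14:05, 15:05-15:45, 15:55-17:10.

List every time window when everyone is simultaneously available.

Grace free: 08:55-09:40, 10:00-15:00, 17:55-18:25.
Farrukh free: 09:00-11:00, 12:00-13:15, 13:50-14:35, 16:30-18:10.
Gita free: 08:05-08:35, 09:20-14:20, 14:50-17:20, 18:00-18:55.
Noa free: 10:10-13:50, 16:35-17:30 (invert busy blocks within the working day).
Aarav free: 12:50-14:05, 15:05-15:45, 15:55-17:10.
Grace ∩ Farrukh: 09:00-09:40, 10:00-11:00, 12:00-13:15, 13:50-14:35, 17:55-18:10.
Grace ∩ Farrukh ∩ Gita: 09:20-09:40, 10:00-11:00, 12:00-13:15, 13:50-14:20, 18:00-18:10.
Grace ∩ Farrukh ∩ Gita ∩ Noa: 10:10-11:00, 12:00-13:15.
Grace ∩ Farrukh ∩ Gita ∩ Noa ∩ Aarav: 12:50-13:15.

12:50-13:15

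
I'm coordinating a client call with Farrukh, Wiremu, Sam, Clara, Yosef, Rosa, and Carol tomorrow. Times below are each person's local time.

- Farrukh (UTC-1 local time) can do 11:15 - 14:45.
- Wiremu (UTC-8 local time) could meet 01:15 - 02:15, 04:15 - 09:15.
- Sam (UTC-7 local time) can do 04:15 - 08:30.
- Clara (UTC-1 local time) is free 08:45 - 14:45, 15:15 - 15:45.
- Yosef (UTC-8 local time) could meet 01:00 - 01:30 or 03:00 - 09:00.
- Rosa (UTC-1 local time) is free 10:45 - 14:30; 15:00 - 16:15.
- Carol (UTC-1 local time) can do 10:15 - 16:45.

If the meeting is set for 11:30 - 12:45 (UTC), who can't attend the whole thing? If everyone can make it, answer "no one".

Farrukh, Rosa, Wiremu

Farrukh in UTC: 12:15-15:45 (add 1h to convert from UTC-1).
Wiremu in UTC: 09:15-10:15, 12:15-17:15 (add 8h to convert from UTC-8).
Sam in UTC: 11:15-15:30 (add 7h to convert from UTC-7).
Clara in UTC: 09:45-15:45, 16:15-16:45 (add 1h to convert from UTC-1).
Yosef in UTC: 09:00-09:30, 11:00-17:00 (add 8h to convert from UTC-8).
Rosa in UTC: 11:45-15:30, 16:00-17:15 (add 1h to convert from UTC-1).
Carol in UTC: 11:15-17:45 (add 1h to convert from UTC-1).
Farrukh: not fully free for 11:30-12:45. Wiremu: not fully free for 11:30-12:45. Sam: free for 11:30-12:45. Clara: free for 11:30-12:45. Yosef: free for 11:30-12:45. Rosa: not fully free for 11:30-12:45. Carol: free for 11:30-12:45.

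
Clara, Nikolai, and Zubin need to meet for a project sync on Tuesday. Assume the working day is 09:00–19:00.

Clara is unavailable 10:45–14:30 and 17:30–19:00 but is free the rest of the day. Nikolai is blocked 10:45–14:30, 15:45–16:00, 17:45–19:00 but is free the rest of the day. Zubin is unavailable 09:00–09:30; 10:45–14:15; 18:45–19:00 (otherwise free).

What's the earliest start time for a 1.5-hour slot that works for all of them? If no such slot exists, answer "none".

Clara free: 09:00-10:45, 14:30-17:30 (invert busy blocks within the working day).
Nikolai free: 09:00-10:45, 14:30-15:45, 16:00-17:45 (invert busy blocks within the working day).
Zubin free: 09:30-10:45, 14:15-18:45 (invert busy blocks within the working day).
Clara ∩ Nikolai: 09:00-10:45, 14:30-15:45, 16:00-17:30.
Clara ∩ Nikolai ∩ Zubin: 09:30-10:45, 14:30-15:45, 16:00-17:30.
Those are the intersection windows.
The first common window of at least 90 minutes is 16:00-17:30, so the earliest start is 16:00.

16:00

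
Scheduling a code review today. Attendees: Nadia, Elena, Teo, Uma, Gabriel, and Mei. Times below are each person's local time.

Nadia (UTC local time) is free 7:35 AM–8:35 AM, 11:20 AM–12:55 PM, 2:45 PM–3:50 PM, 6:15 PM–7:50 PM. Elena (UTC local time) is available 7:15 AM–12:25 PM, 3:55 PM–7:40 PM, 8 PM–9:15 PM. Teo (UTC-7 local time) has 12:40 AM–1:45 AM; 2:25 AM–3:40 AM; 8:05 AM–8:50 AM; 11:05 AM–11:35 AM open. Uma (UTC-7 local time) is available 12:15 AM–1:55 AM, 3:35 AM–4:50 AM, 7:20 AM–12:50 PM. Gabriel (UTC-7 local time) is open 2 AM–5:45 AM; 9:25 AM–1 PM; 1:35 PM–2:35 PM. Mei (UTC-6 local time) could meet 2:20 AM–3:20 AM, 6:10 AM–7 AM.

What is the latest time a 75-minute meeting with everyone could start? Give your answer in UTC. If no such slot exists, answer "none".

none

Nadia in UTC: 07:35-08:35, 11:20-12:55, 14:45-15:50, 18:15-19:50.
Elena in UTC: 07:15-12:25, 15:55-19:40, 20:00-21:15.
Teo in UTC: 07:40-08:45, 09:25-10:40, 15:05-15:50, 18:05-18:35 (add 7h to convert from UTC-7).
Uma in UTC: 07:15-08:55, 10:35-11:50, 14:20-19:50 (add 7h to convert from UTC-7).
Gabriel in UTC: 09:00-12:45, 16:25-20:00, 20:35-21:35 (add 7h to convert from UTC-7).
Mei in UTC: 08:20-09:20, 12:10-13:00 (add 6h to convert from UTC-6).
Nadia ∩ Elena: 07:35-08:35, 11:20-12:25, 18:15-19:40.
Nadia ∩ Elena ∩ Teo: 07:40-08:35, 18:15-18:35.
Nadia ∩ Elena ∩ Teo ∩ Uma: 07:40-08:35, 18:15-18:35.
Nadia ∩ Elena ∩ Teo ∩ Uma ∩ Gabriel: 18:15-18:35.
Nadia ∩ Elena ∩ Teo ∩ Uma ∩ Gabriel ∩ Mei: ∅.
There is no time when everyone is free.
No common window is at least 75 minutes long.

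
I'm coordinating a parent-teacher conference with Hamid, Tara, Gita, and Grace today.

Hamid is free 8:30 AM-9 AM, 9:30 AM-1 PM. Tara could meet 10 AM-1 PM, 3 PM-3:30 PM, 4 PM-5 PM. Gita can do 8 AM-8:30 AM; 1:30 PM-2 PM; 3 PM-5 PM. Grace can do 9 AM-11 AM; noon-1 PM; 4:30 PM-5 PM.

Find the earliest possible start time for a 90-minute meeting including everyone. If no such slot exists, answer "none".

Hamid ∩ Tara: 10:00-13:00.
Hamid ∩ Tara ∩ Gita: ∅.
Hamid ∩ Tara ∩ Gita ∩ Grace: ∅.
There is no time when everyone is free.
No common window is at least 90 minutes long.

none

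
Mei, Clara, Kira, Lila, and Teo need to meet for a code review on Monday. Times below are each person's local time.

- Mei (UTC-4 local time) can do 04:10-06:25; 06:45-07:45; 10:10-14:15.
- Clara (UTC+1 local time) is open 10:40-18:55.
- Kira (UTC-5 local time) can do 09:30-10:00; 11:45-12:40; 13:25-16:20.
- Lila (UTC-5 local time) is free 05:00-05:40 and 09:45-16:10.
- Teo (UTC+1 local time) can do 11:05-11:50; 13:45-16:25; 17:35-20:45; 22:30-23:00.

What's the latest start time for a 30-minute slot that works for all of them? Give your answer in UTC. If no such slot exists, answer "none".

Mei in UTC: 08:10-10:25, 10:45-11:45, 14:10-18:15 (add 4h to convert from UTC-4).
Clara in UTC: 09:40-17:55 (subtract 1h to convert from UTC+1).
Kira in UTC: 14:30-15:00, 16:45-17:40, 18:25-21:20 (add 5h to convert from UTC-5).
Lila in UTC: 10:00-10:40, 14:45-21:10 (add 5h to convert from UTC-5).
Teo in UTC: 10:05-10:50, 12:45-15:25, 16:35-19:45, 21:30-22:00 (subtract 1h to convert from UTC+1).
Mei ∩ Clara: 09:40-10:25, 10:45-11:45, 14:10-17:55.
Mei ∩ Clara ∩ Kira: 14:30-15:00, 16:45-17:40.
Mei ∩ Clara ∩ Kira ∩ Lila: 14:45-15:00, 16:45-17:40.
Mei ∩ Clara ∩ Kira ∩ Lila ∩ Teo: 14:45-15:00, 16:45-17:40.
So the common availability across everyone is 14:45-15:00, 16:45-17:40.
The last common window of at least 30 minutes is 16:45-17:40; a 30-minute meeting can start as late as 17:10 and still end by 17:40.

17:10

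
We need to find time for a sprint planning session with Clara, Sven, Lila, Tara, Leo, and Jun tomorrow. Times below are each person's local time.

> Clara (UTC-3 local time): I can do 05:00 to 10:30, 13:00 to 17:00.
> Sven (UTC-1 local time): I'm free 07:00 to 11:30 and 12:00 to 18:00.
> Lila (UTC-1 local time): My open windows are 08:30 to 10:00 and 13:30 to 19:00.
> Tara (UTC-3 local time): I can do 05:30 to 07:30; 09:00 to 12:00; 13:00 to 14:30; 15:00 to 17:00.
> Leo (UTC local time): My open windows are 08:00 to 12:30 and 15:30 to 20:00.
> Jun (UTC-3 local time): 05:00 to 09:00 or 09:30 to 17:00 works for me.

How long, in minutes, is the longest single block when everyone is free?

Clara in UTC: 08:00-13:30, 16:00-20:00 (add 3h to convert from UTC-3).
Sven in UTC: 08:00-12:30, 13:00-19:00 (add 1h to convert from UTC-1).
Lila in UTC: 09:30-11:00, 14:30-20:00 (add 1h to convert from UTC-1).
Tara in UTC: 08:30-10:30, 12:00-15:00, 16:00-17:30, 18:00-20:00 (add 3h to convert from UTC-3).
Leo in UTC: 08:00-12:30, 15:30-20:00.
Jun in UTC: 08:00-12:00, 12:30-20:00 (add 3h to convert from UTC-3).
Clara ∩ Sven: 08:00-12:30, 13:00-13:30, 16:00-19:00.
Clara ∩ Sven ∩ Lila: 09:30-11:00, 16:00-19:00.
Clara ∩ Sven ∩ Lila ∩ Tara: 09:30-10:30, 16:00-17:30, 18:00-19:00.
Clara ∩ Sven ∩ Lila ∩ Tara ∩ Leo: 09:30-10:30, 16:00-17:30, 18:00-19:00.
Clara ∩ Sven ∩ Lila ∩ Tara ∩ Leo ∩ Jun: 09:30-10:30, 16:00-17:30, 18:00-19:00.
So the common availability across everyone is 09:30-10:30, 16:00-17:30, 18:00-19:00.
The longest is 16:00-17:30 at 90 minutes.

90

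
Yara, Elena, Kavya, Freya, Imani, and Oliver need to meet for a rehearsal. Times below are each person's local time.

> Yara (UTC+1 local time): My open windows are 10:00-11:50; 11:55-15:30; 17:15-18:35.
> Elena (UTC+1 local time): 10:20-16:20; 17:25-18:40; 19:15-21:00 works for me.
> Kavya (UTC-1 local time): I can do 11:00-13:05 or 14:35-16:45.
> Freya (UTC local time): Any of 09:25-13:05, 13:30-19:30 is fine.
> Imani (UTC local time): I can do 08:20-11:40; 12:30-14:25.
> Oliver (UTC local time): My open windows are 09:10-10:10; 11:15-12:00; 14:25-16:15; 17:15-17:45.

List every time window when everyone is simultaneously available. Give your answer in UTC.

Yara in UTC: 09:00-10:50, 10:55-14:30, 16:15-17:35 (subtract 1h to convert from UTC+1).
Elena in UTC: 09:20-15:20, 16:25-17:40, 18:15-20:00 (subtract 1h to convert from UTC+1).
Kavya in UTC: 12:00-14:05, 15:35-17:45 (add 1h to convert from UTC-1).
Freya in UTC: 09:25-13:05, 13:30-19:30.
Imani in UTC: 08:20-11:40, 12:30-14:25.
Oliver in UTC: 09:10-10:10, 11:15-12:00, 14:25-16:15, 17:15-17:45.
Yara ∩ Elena: 09:20-10:50, 10:55-14:30, 16:25-17:35.
Yara ∩ Elena ∩ Kavya: 12:00-14:05, 16:25-17:35.
Yara ∩ Elena ∩ Kavya ∩ Freya: 12:00-13:05, 13:30-14:05, 16:25-17:35.
Yara ∩ Elena ∩ Kavya ∩ Freya ∩ Imani: 12:30-13:05, 13:30-14:05.
Yara ∩ Elena ∩ Kavya ∩ Freya ∩ Imani ∩ Oliver: ∅.
There is no time when everyone is free.

none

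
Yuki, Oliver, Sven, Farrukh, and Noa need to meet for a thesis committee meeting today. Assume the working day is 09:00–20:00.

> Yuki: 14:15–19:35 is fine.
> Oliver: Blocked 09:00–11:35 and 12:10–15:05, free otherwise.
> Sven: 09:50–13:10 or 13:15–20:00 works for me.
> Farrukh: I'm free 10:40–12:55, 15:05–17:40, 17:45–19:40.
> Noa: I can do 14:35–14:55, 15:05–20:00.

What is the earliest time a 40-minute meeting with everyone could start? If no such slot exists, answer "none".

15:05

Yuki free: 14:15-19:35.
Oliver free: 11:35-12:10, 15:05-20:00 (invert busy blocks within the working day).
Sven free: 09:50-13:10, 13:15-20:00.
Farrukh free: 10:40-12:55, 15:05-17:40, 17:45-19:40.
Noa free: 14:35-14:55, 15:05-20:00.
Yuki ∩ Oliver: 15:05-19:35.
Yuki ∩ Oliver ∩ Sven: 15:05-19:35.
Yuki ∩ Oliver ∩ Sven ∩ Farrukh: 15:05-17:40, 17:45-19:35.
Yuki ∩ Oliver ∩ Sven ∩ Farrukh ∩ Noa: 15:05-17:40, 17:45-19:35.
The first common window of at least 40 minutes is 15:05-17:40, so the earliest start is 15:05.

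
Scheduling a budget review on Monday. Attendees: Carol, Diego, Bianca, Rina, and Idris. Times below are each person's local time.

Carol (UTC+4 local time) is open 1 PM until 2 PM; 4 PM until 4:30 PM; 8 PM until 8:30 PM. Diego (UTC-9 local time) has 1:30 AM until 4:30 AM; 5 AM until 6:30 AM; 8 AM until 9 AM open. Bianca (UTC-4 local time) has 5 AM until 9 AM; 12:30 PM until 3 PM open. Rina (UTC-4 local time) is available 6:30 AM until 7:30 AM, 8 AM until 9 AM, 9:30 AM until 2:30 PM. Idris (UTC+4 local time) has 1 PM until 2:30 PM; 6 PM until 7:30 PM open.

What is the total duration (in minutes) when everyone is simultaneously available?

Carol in UTC: 09:00-10:00, 12:00-12:30, 16:00-16:30 (subtract 4h to convert from UTC+4).
Diego in UTC: 10:30-13:30, 14:00-15:30, 17:00-18:00 (add 9h to convert from UTC-9).
Bianca in UTC: 09:00-13:00, 16:30-19:00 (add 4h to convert from UTC-4).
Rina in UTC: 10:30-11:30, 12:00-13:00, 13:30-18:30 (add 4h to convert from UTC-4).
Idris in UTC: 09:00-10:30, 14:00-15:30 (subtract 4h to convert from UTC+4).
Carol ∩ Diego: 12:00-12:30.
Carol ∩ Diego ∩ Bianca: 12:00-12:30.
Carol ∩ Diego ∩ Bianca ∩ Rina: 12:00-12:30.
Carol ∩ Diego ∩ Bianca ∩ Rina ∩ Idris: ∅.
There is no time when everyone is free.
There is no common window, so the total is 0 minutes.

0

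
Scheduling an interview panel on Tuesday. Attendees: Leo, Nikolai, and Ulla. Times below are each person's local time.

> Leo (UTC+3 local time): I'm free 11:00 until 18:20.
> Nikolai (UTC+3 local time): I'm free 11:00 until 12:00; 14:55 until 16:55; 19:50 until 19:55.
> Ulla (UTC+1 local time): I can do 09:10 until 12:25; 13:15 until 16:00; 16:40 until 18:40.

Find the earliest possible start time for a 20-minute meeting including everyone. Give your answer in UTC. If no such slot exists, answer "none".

08:10

Leo in UTC: 08:00-15:20 (subtract 3h to convert from UTC+3).
Nikolai in UTC: 08:00-09:00, 11:55-13:55, 16:50-16:55 (subtract 3h to convert from UTC+3).
Ulla in UTC: 08:10-11:25, 12:15-15:00, 15:40-17:40 (subtract 1h to convert from UTC+1).
Leo ∩ Nikolai: 08:00-09:00, 11:55-13:55.
Leo ∩ Nikolai ∩ Ulla: 08:10-09:00, 12:15-13:55.
So the common availability across everyone is 08:10-09:00, 12:15-13:55.
The first common window of at least 20 minutes is 08:10-09:00, so the earliest start is 08:10.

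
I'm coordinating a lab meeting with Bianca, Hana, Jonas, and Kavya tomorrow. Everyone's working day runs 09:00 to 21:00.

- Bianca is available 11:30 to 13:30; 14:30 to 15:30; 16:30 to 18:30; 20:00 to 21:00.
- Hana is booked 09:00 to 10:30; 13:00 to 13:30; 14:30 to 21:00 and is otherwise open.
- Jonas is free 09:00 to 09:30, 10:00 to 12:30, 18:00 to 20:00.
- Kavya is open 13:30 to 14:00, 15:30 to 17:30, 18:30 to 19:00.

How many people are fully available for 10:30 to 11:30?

Bianca free: 11:30-13:30, 14:30-15:30, 16:30-18:30, 20:00-21:00.
Hana free: 10:30-13:00, 13:30-14:30 (invert busy blocks within the working day).
Jonas free: 09:00-09:30, 10:00-12:30, 18:00-20:00.
Kavya free: 13:30-14:00, 15:30-17:30, 18:30-19:00.
Hana and Jonas can make the full 10:30-11:30 slot — that's 2.

2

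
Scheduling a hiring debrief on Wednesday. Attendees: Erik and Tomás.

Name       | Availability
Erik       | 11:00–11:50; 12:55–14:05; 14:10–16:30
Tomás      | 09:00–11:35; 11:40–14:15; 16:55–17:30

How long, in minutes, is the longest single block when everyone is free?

Erik ∩ Tomás: 11:00-11:35, 11:40-11:50, 12:55-14:05, 14:10-14:15.
Those are the intersection windows.
The longest is 12:55-14:05 at 70 minutes.

70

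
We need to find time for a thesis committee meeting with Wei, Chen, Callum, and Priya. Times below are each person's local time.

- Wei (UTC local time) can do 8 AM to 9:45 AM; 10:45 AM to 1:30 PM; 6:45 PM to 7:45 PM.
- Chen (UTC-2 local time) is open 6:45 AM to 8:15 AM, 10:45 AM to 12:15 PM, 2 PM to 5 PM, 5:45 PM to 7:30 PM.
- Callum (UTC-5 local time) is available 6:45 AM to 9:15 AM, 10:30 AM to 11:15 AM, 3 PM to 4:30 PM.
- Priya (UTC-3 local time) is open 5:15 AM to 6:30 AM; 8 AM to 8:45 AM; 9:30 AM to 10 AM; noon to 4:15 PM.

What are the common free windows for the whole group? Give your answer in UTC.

12:45-13:00

Wei in UTC: 08:00-09:45, 10:45-13:30, 18:45-19:45.
Chen in UTC: 08:45-10:15, 12:45-14:15, 16:00-19:00, 19:45-21:30 (add 2h to convert from UTC-2).
Callum in UTC: 11:45-14:15, 15:30-16:15, 20:00-21:30 (add 5h to convert from UTC-5).
Priya in UTC: 08:15-09:30, 11:00-11:45, 12:30-13:00, 15:00-19:15 (add 3h to convert from UTC-3).
Wei ∩ Chen: 08:45-09:45, 12:45-13:30, 18:45-19:00.
Wei ∩ Chen ∩ Callum: 12:45-13:30.
Wei ∩ Chen ∩ Callum ∩ Priya: 12:45-13:00.
So the common availability across everyone is 12:45-13:00.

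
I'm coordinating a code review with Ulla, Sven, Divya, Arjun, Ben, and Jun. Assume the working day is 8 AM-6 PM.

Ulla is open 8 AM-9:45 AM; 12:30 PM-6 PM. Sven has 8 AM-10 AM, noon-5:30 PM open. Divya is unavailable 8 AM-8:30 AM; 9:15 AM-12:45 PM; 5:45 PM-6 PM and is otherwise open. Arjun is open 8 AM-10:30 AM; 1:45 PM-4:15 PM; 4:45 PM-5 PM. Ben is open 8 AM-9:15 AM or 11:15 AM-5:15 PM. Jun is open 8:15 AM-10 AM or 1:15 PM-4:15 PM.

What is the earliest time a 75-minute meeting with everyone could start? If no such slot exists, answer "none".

13:45

Ulla free: 08:00-09:45, 12:30-18:00.
Sven free: 08:00-10:00, 12:00-17:30.
Divya free: 08:30-09:15, 12:45-17:45 (invert busy blocks within the working day).
Arjun free: 08:00-10:30, 13:45-16:15, 16:45-17:00.
Ben free: 08:00-09:15, 11:15-17:15.
Jun free: 08:15-10:00, 13:15-16:15.
Ulla ∩ Sven: 08:00-09:45, 12:30-17:30.
Ulla ∩ Sven ∩ Divya: 08:30-09:15, 12:45-17:30.
Ulla ∩ Sven ∩ Divya ∩ Arjun: 08:30-09:15, 13:45-16:15, 16:45-17:00.
Ulla ∩ Sven ∩ Divya ∩ Arjun ∩ Ben: 08:30-09:15, 13:45-16:15, 16:45-17:00.
Ulla ∩ Sven ∩ Divya ∩ Arjun ∩ Ben ∩ Jun: 08:30-09:15, 13:45-16:15.
The first common window of at least 75 minutes is 13:45-16:15, so the earliest start is 13:45.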